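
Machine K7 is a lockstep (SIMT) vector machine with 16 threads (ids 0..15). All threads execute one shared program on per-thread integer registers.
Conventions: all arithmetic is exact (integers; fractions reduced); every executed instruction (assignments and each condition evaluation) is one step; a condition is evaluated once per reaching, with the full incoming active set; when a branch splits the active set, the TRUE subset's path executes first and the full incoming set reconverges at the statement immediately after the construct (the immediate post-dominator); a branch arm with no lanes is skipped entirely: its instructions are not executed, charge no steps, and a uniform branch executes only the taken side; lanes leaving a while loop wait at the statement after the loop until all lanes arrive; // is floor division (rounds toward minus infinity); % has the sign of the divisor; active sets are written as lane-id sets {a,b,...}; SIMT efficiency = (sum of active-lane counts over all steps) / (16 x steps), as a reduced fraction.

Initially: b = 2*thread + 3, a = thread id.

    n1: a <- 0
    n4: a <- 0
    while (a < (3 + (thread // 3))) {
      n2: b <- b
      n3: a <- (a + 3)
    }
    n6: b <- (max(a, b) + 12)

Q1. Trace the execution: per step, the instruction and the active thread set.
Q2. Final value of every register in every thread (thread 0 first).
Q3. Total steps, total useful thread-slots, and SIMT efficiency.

step 0: a <- 0                       {0,1,2,3,4,5,6,7,8,9,10,11,12,13,14,15}
step 1: a <- 0                       {0,1,2,3,4,5,6,7,8,9,10,11,12,13,14,15}
step 2: eval (a < (3 + (thread // 3))) {0,1,2,3,4,5,6,7,8,9,10,11,12,13,14,15}
step 3: b <- b                       {0,1,2,3,4,5,6,7,8,9,10,11,12,13,14,15}
step 4: a <- (a + 3)                 {0,1,2,3,4,5,6,7,8,9,10,11,12,13,14,15}
step 5: eval (a < (3 + (thread // 3))) {0,1,2,3,4,5,6,7,8,9,10,11,12,13,14,15}
step 6: b <- b                       {3,4,5,6,7,8,9,10,11,12,13,14,15}
step 7: a <- (a + 3)                 {3,4,5,6,7,8,9,10,11,12,13,14,15}
step 8: eval (a < (3 + (thread // 3))) {3,4,5,6,7,8,9,10,11,12,13,14,15}
step 9: b <- b                       {12,13,14,15}
step 10: a <- (a + 3)                 {12,13,14,15}
step 11: eval (a < (3 + (thread // 3))) {12,13,14,15}
step 12: b <- (max(a, b) + 12)        {0,1,2,3,4,5,6,7,8,9,10,11,12,13,14,15}

Answer: 13 steps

b: 15,17,19,21,23,25,27,29,31,33,35,37,39,41,43,45
a: 3,3,3,6,6,6,6,6,6,6,6,6,9,9,9,9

steps = 13; useful = 163; efficiency = 163/208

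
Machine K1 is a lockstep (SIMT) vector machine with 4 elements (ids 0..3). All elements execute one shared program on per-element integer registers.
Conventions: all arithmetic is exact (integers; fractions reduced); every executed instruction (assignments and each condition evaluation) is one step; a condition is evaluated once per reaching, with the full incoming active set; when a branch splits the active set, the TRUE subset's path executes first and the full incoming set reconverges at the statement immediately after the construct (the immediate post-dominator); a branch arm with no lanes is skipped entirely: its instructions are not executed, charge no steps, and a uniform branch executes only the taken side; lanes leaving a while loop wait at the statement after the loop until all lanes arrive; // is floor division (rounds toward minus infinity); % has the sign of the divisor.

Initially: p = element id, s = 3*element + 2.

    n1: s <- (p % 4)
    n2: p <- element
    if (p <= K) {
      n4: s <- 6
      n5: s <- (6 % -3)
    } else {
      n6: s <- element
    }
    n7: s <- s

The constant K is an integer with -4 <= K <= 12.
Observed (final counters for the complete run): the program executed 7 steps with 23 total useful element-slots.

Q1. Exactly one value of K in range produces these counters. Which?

Answer: K = 2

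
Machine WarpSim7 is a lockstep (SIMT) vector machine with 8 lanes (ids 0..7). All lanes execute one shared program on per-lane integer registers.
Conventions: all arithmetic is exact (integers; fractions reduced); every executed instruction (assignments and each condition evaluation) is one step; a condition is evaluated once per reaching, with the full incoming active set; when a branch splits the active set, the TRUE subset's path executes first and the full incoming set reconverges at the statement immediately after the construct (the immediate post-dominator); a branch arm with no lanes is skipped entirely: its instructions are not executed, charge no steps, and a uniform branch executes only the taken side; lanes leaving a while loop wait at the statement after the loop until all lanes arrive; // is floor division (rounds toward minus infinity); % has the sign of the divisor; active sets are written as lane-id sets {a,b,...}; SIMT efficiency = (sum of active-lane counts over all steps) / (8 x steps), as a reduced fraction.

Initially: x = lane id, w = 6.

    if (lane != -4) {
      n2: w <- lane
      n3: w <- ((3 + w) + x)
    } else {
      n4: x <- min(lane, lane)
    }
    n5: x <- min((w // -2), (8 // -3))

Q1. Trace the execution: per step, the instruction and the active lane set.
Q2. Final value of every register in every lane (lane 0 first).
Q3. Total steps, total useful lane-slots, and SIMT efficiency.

step 0: eval (lane != -4)            {0,1,2,3,4,5,6,7}
step 1: w <- lane                    {0,1,2,3,4,5,6,7}
step 2: w <- ((3 + w) + x)           {0,1,2,3,4,5,6,7}
step 3: x <- min((w // -2), (8 // -3)) {0,1,2,3,4,5,6,7}

Answer: 4 steps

x: -3,-3,-4,-5,-6,-7,-8,-9
w: 3,5,7,9,11,13,15,17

steps = 4; useful = 32; efficiency = 32/32 = 1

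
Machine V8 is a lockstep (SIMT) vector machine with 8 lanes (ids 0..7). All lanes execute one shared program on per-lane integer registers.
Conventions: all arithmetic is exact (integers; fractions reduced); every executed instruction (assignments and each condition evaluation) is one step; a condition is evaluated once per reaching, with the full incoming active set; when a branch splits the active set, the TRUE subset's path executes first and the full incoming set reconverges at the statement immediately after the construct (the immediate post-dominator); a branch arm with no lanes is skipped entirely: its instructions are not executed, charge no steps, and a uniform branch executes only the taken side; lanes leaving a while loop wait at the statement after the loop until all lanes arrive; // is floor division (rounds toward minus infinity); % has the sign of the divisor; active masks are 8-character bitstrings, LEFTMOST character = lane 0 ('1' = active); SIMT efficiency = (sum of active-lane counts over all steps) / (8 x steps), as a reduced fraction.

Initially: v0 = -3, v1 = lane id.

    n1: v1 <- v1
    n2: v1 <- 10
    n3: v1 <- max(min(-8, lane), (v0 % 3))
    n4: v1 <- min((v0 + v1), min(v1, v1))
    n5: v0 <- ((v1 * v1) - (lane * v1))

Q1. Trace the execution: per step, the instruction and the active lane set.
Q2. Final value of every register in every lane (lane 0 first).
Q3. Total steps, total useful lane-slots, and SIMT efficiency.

step 0: v1 <- v1                     11111111
step 1: v1 <- 10                     11111111
step 2: v1 <- max(min(-8, lane), (v0 % 3)) 11111111
step 3: v1 <- min((v0 + v1), min(v1, v1)) 11111111
step 4: v0 <- ((v1 * v1) - (lane * v1)) 11111111

Answer: 5 steps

v0: 9,12,15,18,21,24,27,30
v1: -3,-3,-3,-3,-3,-3,-3,-3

steps = 5; useful = 40; efficiency = 40/40 = 1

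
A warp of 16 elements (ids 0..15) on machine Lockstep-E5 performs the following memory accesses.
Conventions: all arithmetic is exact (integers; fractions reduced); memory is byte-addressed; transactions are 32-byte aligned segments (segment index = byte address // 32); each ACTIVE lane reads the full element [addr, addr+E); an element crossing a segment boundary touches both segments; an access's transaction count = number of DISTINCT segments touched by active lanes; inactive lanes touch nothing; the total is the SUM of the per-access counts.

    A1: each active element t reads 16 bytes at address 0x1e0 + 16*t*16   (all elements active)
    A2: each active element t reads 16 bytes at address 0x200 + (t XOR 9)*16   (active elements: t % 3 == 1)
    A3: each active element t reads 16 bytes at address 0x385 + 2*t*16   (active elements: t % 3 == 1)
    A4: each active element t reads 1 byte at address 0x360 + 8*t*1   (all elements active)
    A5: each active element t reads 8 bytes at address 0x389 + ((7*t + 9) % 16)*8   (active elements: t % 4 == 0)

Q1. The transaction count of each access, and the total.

A1: 16 transactions
A2: 5 transactions
A3: 5 transactions
A4: 4 transactions
A5: 4 transactions

Answer: 16,5,5,4,4; total 34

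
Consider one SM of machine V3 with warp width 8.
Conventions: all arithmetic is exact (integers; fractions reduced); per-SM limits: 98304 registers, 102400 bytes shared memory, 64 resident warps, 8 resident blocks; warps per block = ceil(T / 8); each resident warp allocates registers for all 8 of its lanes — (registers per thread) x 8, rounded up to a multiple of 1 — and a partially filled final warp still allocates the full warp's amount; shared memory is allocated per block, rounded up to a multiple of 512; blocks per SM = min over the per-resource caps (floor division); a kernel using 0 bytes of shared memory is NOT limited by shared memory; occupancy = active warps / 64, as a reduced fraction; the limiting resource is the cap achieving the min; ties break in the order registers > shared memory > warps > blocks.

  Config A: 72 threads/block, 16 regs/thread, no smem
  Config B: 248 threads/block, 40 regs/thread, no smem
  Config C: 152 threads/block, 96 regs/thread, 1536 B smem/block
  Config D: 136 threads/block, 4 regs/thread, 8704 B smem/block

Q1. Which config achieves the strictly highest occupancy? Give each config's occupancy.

occupancies: A 63/64, B 31/32, C 57/64, D 51/64

Answer: A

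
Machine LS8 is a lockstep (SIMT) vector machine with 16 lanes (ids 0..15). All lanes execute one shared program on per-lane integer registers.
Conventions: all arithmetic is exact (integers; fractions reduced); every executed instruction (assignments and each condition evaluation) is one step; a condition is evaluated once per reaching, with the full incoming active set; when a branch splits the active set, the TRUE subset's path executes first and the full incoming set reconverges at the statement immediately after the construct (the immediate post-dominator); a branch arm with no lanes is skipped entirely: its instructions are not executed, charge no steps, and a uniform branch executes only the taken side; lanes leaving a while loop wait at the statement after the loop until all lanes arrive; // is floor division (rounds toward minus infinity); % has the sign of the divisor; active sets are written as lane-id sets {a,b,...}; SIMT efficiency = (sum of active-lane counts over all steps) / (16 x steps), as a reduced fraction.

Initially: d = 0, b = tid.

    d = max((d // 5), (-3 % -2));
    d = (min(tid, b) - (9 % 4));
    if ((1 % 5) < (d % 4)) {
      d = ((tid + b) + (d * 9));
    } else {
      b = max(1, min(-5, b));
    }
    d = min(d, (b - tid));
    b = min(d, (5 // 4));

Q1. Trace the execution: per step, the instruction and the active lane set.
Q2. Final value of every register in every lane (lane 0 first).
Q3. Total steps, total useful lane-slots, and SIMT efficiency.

step 0: d <- max((d // 5), (-3 % -2)) {0,1,2,3,4,5,6,7,8,9,10,11,12,13,14,15}
step 1: d <- (min(tid, b) - (9 % 4)) {0,1,2,3,4,5,6,7,8,9,10,11,12,13,14,15}
step 2: eval ((1 % 5) < (d % 4))     {0,1,2,3,4,5,6,7,8,9,10,11,12,13,14,15}
step 3: d <- ((tid + b) + (d * 9))   {0,3,4,7,8,11,12,15}
step 4: b <- max(1, min(-5, b))      {1,2,5,6,9,10,13,14}
step 5: d <- min(d, (b - tid))       {0,1,2,3,4,5,6,7,8,9,10,11,12,13,14,15}
step 6: b <- min(d, (5 // 4))        {0,1,2,3,4,5,6,7,8,9,10,11,12,13,14,15}

Answer: 7 steps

d: -9,0,-1,0,0,-4,-5,0,0,-8,-9,0,0,-12,-13,0
b: -9,0,-1,0,0,-4,-5,0,0,-8,-9,0,0,-12,-13,0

steps = 7; useful = 96; efficiency = 96/112 = 6/7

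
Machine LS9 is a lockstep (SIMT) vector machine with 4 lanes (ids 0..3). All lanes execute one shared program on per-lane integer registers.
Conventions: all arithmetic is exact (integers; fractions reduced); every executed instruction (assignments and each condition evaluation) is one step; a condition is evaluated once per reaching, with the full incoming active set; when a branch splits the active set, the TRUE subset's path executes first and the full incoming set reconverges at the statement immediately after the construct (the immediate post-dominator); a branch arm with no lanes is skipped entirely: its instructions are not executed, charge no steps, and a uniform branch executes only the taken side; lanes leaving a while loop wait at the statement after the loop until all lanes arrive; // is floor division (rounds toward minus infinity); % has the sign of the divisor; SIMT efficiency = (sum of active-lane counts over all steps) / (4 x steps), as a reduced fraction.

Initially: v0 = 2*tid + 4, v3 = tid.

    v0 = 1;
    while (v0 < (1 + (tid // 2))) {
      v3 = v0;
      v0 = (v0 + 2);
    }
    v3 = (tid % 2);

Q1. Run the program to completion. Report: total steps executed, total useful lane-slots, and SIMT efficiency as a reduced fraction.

Answer: 6 steps, 18 useful, 3/4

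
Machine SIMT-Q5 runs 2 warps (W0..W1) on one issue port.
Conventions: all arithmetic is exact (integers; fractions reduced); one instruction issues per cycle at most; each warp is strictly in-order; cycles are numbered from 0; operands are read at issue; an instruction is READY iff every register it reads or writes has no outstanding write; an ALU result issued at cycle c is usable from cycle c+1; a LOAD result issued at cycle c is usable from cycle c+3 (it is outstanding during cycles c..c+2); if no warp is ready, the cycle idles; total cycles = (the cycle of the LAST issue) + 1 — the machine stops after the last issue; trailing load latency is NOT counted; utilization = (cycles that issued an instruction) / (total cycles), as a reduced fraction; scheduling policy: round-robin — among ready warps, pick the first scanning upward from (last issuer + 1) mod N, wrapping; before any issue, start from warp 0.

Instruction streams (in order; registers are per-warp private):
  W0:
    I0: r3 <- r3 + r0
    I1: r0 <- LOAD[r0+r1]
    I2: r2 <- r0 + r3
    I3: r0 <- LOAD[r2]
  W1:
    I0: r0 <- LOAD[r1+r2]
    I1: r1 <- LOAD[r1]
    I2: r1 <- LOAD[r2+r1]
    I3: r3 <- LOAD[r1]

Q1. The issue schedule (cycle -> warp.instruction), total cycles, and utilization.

cycle 0: W0.I0
cycle 1: W1.I0
cycle 2: W0.I1
cycle 3: W1.I1
cycle 4: idle
cycle 5: W0.I2
cycle 6: W1.I2
cycle 7: W0.I3
cycle 8: idle
cycle 9: W1.I3

Answer: 10 cycles, utilization 4/5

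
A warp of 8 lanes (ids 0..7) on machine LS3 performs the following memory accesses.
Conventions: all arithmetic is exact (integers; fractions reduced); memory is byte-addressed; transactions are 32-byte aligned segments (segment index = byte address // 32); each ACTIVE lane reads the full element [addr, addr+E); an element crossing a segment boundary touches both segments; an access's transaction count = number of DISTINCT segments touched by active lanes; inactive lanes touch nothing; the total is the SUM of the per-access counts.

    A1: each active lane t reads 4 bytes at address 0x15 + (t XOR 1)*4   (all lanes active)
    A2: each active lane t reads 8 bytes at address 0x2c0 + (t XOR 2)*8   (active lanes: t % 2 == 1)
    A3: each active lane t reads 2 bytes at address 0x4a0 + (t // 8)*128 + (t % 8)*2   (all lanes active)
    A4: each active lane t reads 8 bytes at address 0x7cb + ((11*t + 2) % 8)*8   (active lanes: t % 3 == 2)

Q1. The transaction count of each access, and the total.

A1: 2 transactions
A2: 2 transactions
A3: 1 transaction
A4: 1 transaction

Answer: 2,2,1,1; total 6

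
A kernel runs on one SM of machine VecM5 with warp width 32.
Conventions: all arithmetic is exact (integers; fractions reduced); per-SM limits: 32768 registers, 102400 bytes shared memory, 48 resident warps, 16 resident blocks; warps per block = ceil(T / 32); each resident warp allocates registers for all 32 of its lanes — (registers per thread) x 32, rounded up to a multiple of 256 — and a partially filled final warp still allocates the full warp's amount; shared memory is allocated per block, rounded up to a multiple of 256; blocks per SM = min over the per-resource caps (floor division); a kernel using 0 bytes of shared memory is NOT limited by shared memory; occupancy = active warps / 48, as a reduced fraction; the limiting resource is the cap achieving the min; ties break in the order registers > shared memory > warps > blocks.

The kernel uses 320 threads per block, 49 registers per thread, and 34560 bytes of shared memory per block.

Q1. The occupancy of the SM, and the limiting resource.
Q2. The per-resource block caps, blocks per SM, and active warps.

Answer: occupancy 5/24, limited by registers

registers: 1 block
shared memory: 2 blocks
warps: 4 blocks
blocks: 16 blocks

Answer: 1 block, 10 active warps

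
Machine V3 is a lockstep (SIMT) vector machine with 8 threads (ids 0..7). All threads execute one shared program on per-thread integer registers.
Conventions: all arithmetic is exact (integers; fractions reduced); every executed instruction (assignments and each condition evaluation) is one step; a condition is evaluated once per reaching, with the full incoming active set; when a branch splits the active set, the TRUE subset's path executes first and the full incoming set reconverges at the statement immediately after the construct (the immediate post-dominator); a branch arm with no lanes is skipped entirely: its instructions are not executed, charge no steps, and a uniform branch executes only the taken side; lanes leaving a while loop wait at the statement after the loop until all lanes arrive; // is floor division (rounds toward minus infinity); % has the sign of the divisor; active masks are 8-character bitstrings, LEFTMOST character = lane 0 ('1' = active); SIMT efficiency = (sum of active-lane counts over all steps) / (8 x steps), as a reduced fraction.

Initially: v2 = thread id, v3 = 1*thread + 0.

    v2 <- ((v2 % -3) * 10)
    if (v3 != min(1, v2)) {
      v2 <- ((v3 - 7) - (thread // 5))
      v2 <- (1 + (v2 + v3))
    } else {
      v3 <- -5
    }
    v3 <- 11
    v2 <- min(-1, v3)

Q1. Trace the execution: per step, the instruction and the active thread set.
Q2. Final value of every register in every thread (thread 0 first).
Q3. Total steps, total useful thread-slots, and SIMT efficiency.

step 0: v2 <- ((v2 % -3) * 10)       11111111
step 1: eval (v3 != min(1, v2))      11111111
step 2: v2 <- ((v3 - 7) - (thread // 5)) 01111111
step 3: v2 <- (1 + (v2 + v3))        01111111
step 4: v3 <- -5                     10000000
step 5: v3 <- 11                     11111111
step 6: v2 <- min(-1, v3)            11111111

Answer: 7 steps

v2: -1,-1,-1,-1,-1,-1,-1,-1
v3: 11,11,11,11,11,11,11,11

steps = 7; useful = 47; efficiency = 47/56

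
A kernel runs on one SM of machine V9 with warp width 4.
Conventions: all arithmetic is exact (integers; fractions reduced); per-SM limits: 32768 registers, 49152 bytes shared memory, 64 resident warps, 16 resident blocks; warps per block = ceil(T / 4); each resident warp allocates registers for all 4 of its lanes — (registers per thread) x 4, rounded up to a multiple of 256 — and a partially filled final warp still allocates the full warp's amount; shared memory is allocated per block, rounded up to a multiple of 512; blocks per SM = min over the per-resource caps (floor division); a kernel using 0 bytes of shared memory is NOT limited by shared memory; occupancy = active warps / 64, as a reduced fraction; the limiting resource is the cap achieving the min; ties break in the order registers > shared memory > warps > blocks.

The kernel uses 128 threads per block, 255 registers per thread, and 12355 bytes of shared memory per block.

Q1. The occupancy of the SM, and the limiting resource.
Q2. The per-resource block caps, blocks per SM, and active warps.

Answer: occupancy 1/2, limited by registers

registers: 1 block
shared memory: 3 blocks
warps: 2 blocks
blocks: 16 blocks

Answer: 1 block, 32 active warps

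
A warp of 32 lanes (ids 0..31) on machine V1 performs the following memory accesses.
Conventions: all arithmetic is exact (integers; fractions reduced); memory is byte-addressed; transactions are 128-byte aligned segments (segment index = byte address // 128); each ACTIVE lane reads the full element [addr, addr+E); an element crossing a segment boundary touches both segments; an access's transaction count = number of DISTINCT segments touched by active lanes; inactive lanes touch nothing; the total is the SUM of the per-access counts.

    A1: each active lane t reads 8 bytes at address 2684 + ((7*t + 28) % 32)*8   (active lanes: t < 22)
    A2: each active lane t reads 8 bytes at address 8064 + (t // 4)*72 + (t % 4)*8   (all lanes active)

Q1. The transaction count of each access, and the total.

A1: 2 transactions
A2: 5 transactions

Answer: 2,5; total 7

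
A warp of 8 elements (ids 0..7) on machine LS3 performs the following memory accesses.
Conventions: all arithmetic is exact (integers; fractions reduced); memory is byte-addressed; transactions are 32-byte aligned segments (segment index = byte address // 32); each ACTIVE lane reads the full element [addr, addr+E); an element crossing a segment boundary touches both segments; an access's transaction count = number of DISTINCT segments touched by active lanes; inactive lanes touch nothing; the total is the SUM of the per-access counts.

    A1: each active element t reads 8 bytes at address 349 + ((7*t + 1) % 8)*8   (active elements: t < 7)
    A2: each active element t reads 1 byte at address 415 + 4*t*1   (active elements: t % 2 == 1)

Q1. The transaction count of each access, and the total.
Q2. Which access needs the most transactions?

A1: 3 transactions
A2: 1 transaction

Answer: 3,1; total 4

Answer: A1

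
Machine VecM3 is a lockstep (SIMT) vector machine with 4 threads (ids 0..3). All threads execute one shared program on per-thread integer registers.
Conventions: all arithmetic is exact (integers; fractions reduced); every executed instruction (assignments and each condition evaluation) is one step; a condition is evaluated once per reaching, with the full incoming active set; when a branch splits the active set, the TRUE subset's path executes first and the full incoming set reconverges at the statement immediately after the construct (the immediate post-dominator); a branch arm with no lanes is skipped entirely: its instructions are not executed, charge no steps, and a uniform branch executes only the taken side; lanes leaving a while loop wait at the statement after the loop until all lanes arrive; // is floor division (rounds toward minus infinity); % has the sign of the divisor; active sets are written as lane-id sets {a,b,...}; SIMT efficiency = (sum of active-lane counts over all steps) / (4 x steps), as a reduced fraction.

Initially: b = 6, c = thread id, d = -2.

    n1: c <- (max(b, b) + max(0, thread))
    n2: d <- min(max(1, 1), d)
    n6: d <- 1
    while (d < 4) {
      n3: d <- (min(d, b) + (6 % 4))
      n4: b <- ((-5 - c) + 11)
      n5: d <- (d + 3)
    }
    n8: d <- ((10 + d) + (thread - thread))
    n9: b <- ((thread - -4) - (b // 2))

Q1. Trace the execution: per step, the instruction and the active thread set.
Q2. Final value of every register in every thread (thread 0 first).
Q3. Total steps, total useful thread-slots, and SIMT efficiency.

step 0: c <- (max(b, b) + max(0, thread)) {0,1,2,3}
step 1: d <- min(max(1, 1), d)       {0,1,2,3}
step 2: d <- 1                       {0,1,2,3}
step 3: eval (d < 4)                 {0,1,2,3}
step 4: d <- (min(d, b) + (6 % 4))   {0,1,2,3}
step 5: b <- ((-5 - c) + 11)         {0,1,2,3}
step 6: d <- (d + 3)                 {0,1,2,3}
step 7: eval (d < 4)                 {0,1,2,3}
step 8: d <- ((10 + d) + (thread - thread)) {0,1,2,3}
step 9: b <- ((thread - -4) - (b // 2)) {0,1,2,3}

Answer: 10 steps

b: 4,6,7,9
c: 6,7,8,9
d: 16,16,16,16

steps = 10; useful = 40; efficiency = 40/40 = 1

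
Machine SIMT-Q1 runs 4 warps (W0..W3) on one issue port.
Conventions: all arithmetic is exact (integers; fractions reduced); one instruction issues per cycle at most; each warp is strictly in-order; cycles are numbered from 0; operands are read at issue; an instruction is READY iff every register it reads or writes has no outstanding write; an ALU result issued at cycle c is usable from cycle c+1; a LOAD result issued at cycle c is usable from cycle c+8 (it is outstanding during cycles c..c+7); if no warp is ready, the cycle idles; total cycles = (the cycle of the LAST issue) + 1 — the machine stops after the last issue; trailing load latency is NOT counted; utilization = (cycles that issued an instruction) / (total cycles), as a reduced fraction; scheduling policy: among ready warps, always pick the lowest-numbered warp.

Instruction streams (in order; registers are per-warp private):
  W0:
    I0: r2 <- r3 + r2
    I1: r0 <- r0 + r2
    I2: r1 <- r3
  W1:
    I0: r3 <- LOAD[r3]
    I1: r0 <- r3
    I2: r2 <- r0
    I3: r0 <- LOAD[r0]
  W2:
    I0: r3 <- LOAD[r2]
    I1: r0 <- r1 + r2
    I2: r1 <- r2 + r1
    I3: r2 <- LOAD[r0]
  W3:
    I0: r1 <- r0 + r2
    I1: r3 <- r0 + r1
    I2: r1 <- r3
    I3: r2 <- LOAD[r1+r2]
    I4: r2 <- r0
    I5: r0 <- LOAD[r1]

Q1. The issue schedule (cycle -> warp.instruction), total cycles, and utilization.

cycle 0: W0.I0
cycle 1: W0.I1
cycle 2: W0.I2
cycle 3: W1.I0
cycle 4: W2.I0
cycle 5: W2.I1
cycle 6: W2.I2
cycle 7: W2.I3
cycle 8: W3.I0
cycle 9: W3.I1
cycle 10: W3.I2
cycle 11: W1.I1
cycle 12: W1.I2
cycle 13: W1.I3
cycle 14: W3.I3
cycle 15: idle
cycle 16: idle
cycle 17: idle
cycle 18: idle
cycle 19: idle
cycle 20: idle
cycle 21: idle
cycle 22: W3.I4
cycle 23: W3.I5

Answer: 24 cycles, utilization 17/24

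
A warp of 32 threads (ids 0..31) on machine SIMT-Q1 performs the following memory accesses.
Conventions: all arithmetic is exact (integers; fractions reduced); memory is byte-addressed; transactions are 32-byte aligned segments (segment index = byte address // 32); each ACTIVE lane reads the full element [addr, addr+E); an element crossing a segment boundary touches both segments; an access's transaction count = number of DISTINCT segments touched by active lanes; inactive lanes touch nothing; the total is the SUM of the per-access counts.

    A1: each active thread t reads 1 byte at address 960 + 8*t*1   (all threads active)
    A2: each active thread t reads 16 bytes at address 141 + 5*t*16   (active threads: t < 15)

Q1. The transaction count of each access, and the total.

A1: 8 transactions
A2: 22 transactions

Answer: 8,22; total 30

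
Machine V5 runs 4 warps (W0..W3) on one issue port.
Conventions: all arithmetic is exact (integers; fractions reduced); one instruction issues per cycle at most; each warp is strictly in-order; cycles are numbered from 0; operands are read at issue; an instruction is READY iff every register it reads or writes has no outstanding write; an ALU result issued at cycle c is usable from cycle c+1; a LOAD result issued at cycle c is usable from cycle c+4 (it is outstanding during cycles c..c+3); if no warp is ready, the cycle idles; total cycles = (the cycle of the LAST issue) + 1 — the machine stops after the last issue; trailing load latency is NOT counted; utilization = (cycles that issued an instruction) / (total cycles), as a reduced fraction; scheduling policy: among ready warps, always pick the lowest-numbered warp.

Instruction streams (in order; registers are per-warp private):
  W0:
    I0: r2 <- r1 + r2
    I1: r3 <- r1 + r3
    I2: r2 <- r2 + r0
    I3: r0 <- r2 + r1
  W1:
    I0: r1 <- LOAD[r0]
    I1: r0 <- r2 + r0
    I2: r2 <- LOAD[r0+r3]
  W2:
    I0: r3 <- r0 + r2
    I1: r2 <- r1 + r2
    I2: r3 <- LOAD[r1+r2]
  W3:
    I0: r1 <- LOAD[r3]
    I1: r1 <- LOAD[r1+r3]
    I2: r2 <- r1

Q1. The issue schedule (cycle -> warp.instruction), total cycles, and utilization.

cycle 0: W0.I0
cycle 1: W0.I1
cycle 2: W0.I2
cycle 3: W0.I3
cycle 4: W1.I0
cycle 5: W1.I1
cycle 6: W1.I2
cycle 7: W2.I0
cycle 8: W2.I1
cycle 9: W2.I2
cycle 10: W3.I0
cycle 11: idle
cycle 12: idle
cycle 13: idle
cycle 14: W3.I1
cycle 15: idle
cycle 16: idle
cycle 17: idle
cycle 18: W3.I2

Answer: 19 cycles, utilization 13/19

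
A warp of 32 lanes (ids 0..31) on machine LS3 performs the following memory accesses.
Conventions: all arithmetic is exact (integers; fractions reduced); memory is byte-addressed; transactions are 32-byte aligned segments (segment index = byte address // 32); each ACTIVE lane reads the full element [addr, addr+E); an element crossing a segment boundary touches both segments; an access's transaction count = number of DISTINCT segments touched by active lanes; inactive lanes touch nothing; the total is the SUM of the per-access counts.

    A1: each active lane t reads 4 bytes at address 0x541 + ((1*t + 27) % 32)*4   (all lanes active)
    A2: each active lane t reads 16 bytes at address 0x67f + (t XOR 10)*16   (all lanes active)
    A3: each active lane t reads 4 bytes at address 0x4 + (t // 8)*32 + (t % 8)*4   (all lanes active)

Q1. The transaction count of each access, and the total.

A1: 5 transactions
A2: 17 transactions
A3: 5 transactions

Answer: 5,17,5; total 27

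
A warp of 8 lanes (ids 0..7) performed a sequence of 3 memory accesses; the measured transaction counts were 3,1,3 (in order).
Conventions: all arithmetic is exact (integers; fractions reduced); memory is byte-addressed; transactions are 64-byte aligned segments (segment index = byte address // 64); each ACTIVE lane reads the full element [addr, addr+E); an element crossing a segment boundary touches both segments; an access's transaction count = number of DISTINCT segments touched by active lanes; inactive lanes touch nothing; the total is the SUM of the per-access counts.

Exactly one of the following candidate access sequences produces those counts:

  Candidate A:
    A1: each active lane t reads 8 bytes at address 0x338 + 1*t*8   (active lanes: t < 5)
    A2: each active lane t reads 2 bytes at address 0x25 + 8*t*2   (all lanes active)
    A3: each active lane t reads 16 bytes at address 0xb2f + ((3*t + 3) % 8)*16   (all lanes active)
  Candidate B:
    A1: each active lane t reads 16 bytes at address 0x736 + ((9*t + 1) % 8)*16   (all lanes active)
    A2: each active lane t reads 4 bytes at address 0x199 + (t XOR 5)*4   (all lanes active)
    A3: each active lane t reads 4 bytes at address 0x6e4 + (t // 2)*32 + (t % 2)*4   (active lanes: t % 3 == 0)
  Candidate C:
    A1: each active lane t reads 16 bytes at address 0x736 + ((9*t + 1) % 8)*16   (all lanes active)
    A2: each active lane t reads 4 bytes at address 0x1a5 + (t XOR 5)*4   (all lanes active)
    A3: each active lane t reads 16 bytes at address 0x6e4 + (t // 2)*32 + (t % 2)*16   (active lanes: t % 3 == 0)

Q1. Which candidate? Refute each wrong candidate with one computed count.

A: A1 gives 2 transactions, not 3
C: A2 gives 2 transactions, not 1
B: all counts match (3,1,3)

Answer: B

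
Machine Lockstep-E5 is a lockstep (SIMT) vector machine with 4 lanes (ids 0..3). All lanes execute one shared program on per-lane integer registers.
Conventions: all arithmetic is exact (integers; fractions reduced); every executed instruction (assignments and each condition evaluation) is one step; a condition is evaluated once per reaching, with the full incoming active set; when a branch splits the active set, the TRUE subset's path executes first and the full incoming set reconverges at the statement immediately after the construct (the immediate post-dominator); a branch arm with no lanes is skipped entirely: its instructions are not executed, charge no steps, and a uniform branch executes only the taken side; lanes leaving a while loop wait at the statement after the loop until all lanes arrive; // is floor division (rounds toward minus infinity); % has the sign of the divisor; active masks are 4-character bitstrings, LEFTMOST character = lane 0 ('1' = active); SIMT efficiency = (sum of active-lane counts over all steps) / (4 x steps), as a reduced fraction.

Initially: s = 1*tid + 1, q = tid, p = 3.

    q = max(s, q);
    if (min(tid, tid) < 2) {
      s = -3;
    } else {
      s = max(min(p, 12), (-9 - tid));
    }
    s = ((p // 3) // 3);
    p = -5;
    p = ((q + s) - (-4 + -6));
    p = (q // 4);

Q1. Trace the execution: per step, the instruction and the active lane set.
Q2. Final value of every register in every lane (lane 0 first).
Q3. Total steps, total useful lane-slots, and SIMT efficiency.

step 0: q <- max(s, q)               1111
step 1: eval (min(tid, tid) < 2)     1111
step 2: s <- -3                      1100
step 3: s <- max(min(p, 12), (-9 - tid)) 0011
step 4: s <- ((p // 3) // 3)         1111
step 5: p <- -5                      1111
step 6: p <- ((q + s) - (-4 + -6))   1111
step 7: p <- (q // 4)                1111

Answer: 8 steps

s: 0,0,0,0
q: 1,2,3,4
p: 0,0,0,1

steps = 8; useful = 28; efficiency = 28/32 = 7/8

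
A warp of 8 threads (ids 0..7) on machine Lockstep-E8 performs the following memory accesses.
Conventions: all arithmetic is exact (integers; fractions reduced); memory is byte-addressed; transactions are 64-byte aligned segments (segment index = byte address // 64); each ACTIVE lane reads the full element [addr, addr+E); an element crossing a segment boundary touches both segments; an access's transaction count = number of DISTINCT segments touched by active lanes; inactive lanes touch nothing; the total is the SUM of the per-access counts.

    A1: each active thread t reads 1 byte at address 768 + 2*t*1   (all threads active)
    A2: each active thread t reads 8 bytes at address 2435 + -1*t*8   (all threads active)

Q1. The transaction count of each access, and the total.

A1: 1 transaction
A2: 2 transactions

Answer: 1,2; total 3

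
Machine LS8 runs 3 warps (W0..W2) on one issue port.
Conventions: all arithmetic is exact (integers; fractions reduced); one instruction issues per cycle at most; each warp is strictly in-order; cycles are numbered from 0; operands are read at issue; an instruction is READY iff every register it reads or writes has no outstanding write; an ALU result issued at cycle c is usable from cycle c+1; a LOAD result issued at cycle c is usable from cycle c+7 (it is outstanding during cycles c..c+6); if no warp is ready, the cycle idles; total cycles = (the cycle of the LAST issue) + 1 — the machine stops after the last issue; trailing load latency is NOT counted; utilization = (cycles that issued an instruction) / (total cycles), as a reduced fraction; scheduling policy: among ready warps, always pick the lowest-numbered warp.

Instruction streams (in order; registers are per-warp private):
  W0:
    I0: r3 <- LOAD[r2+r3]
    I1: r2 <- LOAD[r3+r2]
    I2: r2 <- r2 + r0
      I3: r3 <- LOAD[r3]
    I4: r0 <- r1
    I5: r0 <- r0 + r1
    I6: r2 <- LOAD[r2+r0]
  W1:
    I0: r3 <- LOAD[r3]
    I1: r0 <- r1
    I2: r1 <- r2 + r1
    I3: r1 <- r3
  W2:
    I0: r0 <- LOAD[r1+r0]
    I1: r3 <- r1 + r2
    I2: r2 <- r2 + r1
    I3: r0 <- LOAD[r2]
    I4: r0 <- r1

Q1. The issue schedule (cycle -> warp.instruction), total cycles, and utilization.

cycle 0: W0.I0
cycle 1: W1.I0
cycle 2: W1.I1
cycle 3: W1.I2
cycle 4: W2.I0
cycle 5: W2.I1
cycle 6: W2.I2
cycle 7: W0.I1
cycle 8: W1.I3
cycle 9: idle
cycle 10: idle
cycle 11: W2.I3
cycle 12: idle
cycle 13: idle
cycle 14: W0.I2
cycle 15: W0.I3
cycle 16: W0.I4
cycle 17: W0.I5
cycle 18: W0.I6
cycle 19: W2.I4

Answer: 20 cycles, utilization 4/5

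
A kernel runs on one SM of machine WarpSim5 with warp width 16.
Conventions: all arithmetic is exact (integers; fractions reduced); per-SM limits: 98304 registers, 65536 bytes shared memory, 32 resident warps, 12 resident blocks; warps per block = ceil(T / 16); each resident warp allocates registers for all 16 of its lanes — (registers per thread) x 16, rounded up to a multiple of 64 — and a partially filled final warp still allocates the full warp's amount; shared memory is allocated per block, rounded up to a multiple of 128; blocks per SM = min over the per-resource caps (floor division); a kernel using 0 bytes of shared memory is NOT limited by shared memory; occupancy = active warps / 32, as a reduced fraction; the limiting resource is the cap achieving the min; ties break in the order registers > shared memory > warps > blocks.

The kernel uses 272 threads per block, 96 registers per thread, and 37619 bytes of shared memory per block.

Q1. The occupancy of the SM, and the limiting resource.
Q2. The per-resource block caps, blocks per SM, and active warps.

Answer: occupancy 17/32, limited by shared memory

registers: 3 blocks
shared memory: 1 block
warps: 1 block
blocks: 12 blocks

Answer: 1 block, 17 active warps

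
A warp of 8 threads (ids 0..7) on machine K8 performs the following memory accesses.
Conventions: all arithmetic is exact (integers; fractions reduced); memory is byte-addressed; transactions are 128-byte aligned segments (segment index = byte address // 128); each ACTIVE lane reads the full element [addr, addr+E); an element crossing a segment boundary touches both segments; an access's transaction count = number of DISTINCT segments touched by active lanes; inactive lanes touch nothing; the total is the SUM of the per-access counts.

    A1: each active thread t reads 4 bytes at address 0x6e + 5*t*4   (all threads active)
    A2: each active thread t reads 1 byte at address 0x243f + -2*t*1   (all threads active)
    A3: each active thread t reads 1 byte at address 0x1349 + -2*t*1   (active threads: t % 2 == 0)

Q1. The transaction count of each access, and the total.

A1: 2 transactions
A2: 1 transaction
A3: 1 transaction

Answer: 2,1,1; total 4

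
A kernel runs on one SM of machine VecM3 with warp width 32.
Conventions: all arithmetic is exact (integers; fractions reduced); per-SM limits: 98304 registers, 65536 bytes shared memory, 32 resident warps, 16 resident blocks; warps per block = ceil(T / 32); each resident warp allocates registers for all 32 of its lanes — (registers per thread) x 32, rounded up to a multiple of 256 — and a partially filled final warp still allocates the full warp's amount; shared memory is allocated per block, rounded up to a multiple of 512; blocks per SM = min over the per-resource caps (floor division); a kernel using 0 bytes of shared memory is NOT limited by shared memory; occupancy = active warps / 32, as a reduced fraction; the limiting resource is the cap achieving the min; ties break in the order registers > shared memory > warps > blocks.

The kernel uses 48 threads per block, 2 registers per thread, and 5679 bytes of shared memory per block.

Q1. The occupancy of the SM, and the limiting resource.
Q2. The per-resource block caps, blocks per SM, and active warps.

Answer: occupancy 5/8, limited by shared memory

registers: 192 blocks
shared memory: 10 blocks
warps: 16 blocks
blocks: 16 blocks

Answer: 10 blocks, 20 active warps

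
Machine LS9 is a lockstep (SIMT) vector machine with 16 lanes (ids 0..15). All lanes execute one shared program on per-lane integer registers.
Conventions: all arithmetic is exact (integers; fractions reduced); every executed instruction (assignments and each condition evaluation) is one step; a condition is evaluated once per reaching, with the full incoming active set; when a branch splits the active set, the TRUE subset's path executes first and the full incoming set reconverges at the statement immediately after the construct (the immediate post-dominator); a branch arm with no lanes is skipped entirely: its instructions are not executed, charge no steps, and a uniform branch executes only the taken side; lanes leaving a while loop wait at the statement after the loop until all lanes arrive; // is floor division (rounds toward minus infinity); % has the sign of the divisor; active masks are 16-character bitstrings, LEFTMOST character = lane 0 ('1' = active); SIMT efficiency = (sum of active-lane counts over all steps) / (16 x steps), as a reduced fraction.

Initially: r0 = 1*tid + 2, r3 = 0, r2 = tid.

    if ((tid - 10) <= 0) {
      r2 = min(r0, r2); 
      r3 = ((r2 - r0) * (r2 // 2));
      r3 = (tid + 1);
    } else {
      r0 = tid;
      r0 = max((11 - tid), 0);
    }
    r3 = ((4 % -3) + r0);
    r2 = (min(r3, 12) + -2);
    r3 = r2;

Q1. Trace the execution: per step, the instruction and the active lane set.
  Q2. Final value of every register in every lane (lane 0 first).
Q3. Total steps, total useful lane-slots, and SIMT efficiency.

step 0: eval ((tid - 10) <= 0)       1111111111111111
step 1: r2 <- min(r0, r2)            1111111111100000
step 2: r3 <- ((r2 - r0) * (r2 // 2)) 1111111111100000
step 3: r3 <- (tid + 1)              1111111111100000
step 4: r0 <- tid                    0000000000011111
step 5: r0 <- max((11 - tid), 0)     0000000000011111
step 6: r3 <- ((4 % -3) + r0)        1111111111111111
step 7: r2 <- (min(r3, 12) + -2)     1111111111111111
step 8: r3 <- r2                     1111111111111111

Answer: 9 steps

r0: 2,3,4,5,6,7,8,9,10,11,12,0,0,0,0,0
r3: -2,-1,0,1,2,3,4,5,6,7,8,-4,-4,-4,-4,-4
r2: -2,-1,0,1,2,3,4,5,6,7,8,-4,-4,-4,-4,-4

steps = 9; useful = 107; efficiency = 107/144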